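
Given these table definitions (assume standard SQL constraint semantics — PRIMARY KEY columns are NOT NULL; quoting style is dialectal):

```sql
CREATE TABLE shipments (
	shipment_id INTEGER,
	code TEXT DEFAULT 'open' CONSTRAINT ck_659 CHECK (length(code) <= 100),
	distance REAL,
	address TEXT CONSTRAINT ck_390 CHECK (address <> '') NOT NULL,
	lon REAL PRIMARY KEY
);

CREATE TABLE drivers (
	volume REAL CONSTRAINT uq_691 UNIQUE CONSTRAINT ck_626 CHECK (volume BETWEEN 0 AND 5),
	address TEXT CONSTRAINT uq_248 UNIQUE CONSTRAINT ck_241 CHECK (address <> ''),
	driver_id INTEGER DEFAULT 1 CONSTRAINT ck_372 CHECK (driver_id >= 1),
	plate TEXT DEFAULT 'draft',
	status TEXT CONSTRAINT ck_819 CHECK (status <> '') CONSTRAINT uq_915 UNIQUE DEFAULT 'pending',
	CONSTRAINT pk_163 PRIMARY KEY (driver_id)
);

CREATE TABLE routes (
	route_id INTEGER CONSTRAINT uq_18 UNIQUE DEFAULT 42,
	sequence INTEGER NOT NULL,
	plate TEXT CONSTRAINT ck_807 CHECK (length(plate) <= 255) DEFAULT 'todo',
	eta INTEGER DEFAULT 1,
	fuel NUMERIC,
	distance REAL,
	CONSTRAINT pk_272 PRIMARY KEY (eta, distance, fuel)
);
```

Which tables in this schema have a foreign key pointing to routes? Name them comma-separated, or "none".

No REFERENCES clause anywhere in the schema names routes.

none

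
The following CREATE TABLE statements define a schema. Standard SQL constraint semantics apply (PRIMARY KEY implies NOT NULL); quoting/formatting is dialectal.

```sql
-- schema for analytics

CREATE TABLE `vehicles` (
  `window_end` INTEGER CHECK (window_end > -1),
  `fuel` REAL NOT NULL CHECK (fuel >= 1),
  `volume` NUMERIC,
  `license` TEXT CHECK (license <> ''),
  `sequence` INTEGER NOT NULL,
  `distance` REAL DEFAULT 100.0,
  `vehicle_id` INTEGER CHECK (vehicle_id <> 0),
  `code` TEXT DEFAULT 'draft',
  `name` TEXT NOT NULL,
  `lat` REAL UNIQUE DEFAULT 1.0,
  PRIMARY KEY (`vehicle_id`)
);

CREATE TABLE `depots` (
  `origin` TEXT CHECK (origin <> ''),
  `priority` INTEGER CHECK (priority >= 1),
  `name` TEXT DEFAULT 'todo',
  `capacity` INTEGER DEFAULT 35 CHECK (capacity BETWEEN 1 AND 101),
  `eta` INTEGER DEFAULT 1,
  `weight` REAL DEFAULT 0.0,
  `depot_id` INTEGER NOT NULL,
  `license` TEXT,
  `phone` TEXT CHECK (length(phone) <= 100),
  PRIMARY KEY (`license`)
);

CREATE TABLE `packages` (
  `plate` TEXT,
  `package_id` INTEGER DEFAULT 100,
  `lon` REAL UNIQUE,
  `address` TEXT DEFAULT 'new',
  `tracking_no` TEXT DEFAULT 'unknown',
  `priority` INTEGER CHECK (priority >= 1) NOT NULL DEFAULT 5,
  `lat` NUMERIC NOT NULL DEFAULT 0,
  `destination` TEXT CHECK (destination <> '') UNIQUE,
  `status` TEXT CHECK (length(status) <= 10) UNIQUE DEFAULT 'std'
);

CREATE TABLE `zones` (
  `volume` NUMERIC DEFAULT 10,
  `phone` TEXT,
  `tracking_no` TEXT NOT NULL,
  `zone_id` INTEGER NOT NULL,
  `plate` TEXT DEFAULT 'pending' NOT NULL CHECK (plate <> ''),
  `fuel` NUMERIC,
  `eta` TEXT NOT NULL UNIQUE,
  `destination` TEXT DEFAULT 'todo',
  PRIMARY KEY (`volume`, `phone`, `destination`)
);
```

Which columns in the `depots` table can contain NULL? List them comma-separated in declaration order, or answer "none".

- origin: CHECK does not forbid NULL (a CHECK constraint passes when its expression is NULL) → nullable.
- priority: CHECK does not forbid NULL (a CHECK constraint passes when its expression is NULL) → nullable.
- name: DEFAULT only fills an omitted column; an explicit NULL is still allowed → nullable.
- capacity: CHECK does not forbid NULL (a CHECK constraint passes when its expression is NULL) → nullable.
- eta: DEFAULT only fills an omitted column; an explicit NULL is still allowed → nullable.
- weight: DEFAULT only fills an omitted column; an explicit NULL is still allowed → nullable.
- depot_id: declared NOT NULL → not nullable.
- license: part of the PRIMARY KEY, which implies NOT NULL → not nullable.
- phone: CHECK does not forbid NULL (a CHECK constraint passes when its expression is NULL) → nullable.

origin, priority, name, capacity, eta, weight, phone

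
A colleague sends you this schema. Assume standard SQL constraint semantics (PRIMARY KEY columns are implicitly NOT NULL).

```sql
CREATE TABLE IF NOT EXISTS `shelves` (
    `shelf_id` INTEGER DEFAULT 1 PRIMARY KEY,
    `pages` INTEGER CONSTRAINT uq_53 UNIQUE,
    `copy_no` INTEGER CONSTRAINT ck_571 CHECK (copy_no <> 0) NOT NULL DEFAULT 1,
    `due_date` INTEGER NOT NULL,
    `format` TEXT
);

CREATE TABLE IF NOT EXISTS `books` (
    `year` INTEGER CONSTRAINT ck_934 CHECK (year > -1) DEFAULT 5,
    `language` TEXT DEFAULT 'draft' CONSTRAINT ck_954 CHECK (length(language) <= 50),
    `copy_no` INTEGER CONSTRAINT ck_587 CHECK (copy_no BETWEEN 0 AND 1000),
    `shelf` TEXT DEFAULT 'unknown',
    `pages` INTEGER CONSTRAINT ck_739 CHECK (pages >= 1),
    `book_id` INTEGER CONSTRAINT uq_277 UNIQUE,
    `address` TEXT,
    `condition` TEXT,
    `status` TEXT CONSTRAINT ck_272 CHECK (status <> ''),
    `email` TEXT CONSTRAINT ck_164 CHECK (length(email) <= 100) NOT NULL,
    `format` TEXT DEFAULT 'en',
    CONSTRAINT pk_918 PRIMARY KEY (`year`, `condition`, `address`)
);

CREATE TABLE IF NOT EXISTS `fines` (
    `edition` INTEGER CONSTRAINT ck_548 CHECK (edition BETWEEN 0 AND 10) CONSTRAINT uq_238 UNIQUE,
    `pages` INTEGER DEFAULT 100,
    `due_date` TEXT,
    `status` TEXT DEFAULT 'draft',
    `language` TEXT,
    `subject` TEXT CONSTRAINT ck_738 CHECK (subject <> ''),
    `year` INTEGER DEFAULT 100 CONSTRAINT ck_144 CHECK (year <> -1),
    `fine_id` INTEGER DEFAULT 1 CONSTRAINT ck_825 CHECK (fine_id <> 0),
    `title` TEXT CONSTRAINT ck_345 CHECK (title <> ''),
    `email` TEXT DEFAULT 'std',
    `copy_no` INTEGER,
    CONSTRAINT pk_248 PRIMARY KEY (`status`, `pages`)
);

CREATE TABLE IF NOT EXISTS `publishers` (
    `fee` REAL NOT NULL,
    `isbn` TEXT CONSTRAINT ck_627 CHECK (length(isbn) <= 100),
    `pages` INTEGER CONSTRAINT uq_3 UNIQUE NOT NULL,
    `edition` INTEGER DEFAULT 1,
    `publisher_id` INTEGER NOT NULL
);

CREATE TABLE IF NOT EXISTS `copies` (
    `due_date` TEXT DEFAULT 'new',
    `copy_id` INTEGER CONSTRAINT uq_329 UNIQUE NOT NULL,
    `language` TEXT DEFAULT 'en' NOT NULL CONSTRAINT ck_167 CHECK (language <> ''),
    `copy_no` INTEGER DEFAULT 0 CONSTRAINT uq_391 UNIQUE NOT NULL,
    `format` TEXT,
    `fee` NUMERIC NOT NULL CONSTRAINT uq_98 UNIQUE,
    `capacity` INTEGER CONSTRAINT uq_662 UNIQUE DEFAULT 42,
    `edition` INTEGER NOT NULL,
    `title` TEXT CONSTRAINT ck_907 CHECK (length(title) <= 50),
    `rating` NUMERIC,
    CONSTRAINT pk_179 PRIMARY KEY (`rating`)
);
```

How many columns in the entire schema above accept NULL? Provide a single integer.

shelves: 2 nullable (pages, format — PK (shelf_id) and explicit NOT NULL columns excluded).
books: 7 nullable (language, copy_no, shelf, pages, book_id, status, format — PK (year, condition, address) and explicit NOT NULL columns excluded).
fines: 9 nullable (edition, due_date, language, subject, year, fine_id, title, email, copy_no — PK (status, pages) and explicit NOT NULL columns excluded).
publishers: 2 nullable (isbn, edition — PK none and explicit NOT NULL columns excluded).
copies: 4 nullable (due_date, format, capacity, title — PK (rating) and explicit NOT NULL columns excluded).
Total: 2 + 7 + 9 + 2 + 4 = 24.

24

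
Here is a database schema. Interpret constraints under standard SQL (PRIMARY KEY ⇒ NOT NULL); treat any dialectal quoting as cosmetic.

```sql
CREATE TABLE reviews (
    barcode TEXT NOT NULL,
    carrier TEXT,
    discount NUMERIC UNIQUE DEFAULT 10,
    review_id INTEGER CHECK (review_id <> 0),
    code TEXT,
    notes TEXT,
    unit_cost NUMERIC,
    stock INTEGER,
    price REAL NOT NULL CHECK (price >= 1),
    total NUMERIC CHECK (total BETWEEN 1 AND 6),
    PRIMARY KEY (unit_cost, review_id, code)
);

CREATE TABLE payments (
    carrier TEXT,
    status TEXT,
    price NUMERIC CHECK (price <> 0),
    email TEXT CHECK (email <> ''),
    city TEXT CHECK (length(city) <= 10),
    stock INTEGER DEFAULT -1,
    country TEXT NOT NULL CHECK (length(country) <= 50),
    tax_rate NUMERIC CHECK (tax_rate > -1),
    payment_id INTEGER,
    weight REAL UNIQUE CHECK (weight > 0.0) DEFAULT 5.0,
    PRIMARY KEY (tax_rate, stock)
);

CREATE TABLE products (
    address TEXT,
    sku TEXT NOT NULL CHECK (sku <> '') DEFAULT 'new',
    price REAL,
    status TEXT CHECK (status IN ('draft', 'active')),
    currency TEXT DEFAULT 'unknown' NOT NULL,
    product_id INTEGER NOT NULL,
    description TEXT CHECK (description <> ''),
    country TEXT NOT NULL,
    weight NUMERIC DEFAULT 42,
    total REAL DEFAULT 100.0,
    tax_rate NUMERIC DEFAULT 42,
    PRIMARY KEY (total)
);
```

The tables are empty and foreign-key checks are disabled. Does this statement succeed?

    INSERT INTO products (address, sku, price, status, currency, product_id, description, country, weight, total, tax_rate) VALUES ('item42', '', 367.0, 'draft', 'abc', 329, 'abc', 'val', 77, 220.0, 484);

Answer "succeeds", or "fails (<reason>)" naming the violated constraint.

fails (CHECK on sku)

The value '' for sku violates CHECK (sku <> '').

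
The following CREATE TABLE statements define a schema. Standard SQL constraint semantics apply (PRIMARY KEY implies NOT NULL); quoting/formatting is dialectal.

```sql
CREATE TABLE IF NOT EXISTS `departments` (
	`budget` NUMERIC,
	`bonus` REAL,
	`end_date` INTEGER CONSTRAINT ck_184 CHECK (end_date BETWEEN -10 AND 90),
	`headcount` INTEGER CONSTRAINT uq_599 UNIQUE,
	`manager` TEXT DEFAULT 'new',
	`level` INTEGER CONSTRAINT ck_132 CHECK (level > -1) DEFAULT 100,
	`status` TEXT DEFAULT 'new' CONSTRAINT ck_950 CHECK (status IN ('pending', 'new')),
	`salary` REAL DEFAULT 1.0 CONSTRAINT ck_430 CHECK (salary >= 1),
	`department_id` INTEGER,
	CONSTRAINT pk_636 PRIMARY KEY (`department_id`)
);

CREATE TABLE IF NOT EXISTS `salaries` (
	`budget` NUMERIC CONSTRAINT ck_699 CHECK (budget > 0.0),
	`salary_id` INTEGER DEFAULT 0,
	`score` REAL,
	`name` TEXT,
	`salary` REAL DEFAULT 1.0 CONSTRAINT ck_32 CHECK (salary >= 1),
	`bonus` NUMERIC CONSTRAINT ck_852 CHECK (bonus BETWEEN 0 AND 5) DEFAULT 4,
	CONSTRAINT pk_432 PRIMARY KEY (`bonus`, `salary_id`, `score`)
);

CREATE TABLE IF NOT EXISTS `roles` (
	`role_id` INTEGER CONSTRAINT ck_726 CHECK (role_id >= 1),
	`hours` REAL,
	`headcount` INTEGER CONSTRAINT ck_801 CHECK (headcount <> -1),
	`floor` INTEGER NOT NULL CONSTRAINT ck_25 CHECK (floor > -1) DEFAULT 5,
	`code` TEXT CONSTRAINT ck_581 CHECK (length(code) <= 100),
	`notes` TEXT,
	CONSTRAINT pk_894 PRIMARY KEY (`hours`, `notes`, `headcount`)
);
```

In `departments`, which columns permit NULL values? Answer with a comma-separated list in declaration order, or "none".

- budget: no NOT NULL constraint applies → nullable.
- bonus: no NOT NULL constraint applies → nullable.
- end_date: CHECK does not forbid NULL (a CHECK constraint passes when its expression is NULL) → nullable.
- headcount: UNIQUE does not imply NOT NULL → nullable.
- manager: DEFAULT only fills an omitted column; an explicit NULL is still allowed → nullable.
- level: CHECK does not forbid NULL (a CHECK constraint passes when its expression is NULL) → nullable.
- status: CHECK does not forbid NULL (a CHECK constraint passes when its expression is NULL) → nullable.
- salary: CHECK does not forbid NULL (a CHECK constraint passes when its expression is NULL) → nullable.
- department_id: part of the PRIMARY KEY, which implies NOT NULL → not nullable.

budget, bonus, end_date, headcount, manager, level, status, salary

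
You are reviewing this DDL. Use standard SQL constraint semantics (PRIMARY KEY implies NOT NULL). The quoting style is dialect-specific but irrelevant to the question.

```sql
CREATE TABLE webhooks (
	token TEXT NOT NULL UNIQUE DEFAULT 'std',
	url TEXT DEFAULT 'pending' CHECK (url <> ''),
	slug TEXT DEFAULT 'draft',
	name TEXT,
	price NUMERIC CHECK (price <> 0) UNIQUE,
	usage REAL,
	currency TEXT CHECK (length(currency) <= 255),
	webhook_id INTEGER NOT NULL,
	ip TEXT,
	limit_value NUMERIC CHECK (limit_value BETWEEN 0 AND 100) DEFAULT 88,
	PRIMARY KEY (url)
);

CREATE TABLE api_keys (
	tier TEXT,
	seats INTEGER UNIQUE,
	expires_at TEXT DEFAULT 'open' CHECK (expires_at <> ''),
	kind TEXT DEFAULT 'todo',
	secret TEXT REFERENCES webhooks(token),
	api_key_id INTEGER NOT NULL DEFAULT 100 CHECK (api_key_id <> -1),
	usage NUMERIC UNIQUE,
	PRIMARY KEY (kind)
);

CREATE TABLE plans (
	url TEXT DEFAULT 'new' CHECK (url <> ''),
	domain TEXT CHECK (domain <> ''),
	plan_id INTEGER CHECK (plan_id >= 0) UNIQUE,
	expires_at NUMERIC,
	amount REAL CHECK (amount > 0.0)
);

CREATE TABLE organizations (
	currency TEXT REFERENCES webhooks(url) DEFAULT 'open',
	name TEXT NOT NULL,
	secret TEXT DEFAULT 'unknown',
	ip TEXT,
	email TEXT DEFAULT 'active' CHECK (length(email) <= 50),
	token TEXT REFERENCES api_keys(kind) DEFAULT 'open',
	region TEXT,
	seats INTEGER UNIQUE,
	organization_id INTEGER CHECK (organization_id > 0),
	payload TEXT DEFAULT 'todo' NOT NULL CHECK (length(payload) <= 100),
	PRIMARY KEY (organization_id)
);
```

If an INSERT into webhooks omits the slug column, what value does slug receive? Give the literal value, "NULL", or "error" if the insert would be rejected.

slug has an explicit DEFAULT 'draft'.
When the column is omitted from an INSERT, that default is used.

'draft'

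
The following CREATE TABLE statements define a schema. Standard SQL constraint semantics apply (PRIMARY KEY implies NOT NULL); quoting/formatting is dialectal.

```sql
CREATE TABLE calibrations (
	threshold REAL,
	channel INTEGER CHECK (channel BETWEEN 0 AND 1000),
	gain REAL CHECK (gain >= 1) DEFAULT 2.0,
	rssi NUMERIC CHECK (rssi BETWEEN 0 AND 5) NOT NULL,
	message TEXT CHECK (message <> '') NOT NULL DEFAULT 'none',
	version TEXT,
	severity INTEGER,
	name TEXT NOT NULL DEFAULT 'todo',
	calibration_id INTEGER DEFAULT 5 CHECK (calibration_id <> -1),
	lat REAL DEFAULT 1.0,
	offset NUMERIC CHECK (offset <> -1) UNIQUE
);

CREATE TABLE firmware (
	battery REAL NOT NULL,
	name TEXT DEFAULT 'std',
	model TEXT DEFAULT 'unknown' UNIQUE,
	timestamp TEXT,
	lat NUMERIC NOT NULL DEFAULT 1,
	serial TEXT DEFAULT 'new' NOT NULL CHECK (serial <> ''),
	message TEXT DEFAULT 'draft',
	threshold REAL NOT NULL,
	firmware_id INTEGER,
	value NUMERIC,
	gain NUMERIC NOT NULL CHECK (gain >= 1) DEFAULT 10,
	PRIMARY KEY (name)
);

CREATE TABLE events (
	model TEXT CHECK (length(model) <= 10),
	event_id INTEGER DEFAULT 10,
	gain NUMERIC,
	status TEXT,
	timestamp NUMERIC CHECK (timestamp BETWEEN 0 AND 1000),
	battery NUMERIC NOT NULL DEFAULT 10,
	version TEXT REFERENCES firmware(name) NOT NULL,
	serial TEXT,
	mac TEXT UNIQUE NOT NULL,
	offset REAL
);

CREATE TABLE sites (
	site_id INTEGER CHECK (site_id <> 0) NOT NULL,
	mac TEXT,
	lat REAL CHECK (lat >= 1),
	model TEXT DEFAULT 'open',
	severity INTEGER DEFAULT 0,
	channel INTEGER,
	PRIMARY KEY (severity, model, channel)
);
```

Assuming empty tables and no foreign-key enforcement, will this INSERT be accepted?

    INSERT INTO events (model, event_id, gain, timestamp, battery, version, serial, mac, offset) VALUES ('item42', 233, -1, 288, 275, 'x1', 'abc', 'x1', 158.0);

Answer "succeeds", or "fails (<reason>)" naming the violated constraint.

succeeds

NOT NULL columns: battery is supplied; mac is supplied; version is supplied.
CHECK constraints: 'item42' satisfies (length(model) <= 10); 288 satisfies (timestamp BETWEEN 0 AND 1000).
No constraint is violated.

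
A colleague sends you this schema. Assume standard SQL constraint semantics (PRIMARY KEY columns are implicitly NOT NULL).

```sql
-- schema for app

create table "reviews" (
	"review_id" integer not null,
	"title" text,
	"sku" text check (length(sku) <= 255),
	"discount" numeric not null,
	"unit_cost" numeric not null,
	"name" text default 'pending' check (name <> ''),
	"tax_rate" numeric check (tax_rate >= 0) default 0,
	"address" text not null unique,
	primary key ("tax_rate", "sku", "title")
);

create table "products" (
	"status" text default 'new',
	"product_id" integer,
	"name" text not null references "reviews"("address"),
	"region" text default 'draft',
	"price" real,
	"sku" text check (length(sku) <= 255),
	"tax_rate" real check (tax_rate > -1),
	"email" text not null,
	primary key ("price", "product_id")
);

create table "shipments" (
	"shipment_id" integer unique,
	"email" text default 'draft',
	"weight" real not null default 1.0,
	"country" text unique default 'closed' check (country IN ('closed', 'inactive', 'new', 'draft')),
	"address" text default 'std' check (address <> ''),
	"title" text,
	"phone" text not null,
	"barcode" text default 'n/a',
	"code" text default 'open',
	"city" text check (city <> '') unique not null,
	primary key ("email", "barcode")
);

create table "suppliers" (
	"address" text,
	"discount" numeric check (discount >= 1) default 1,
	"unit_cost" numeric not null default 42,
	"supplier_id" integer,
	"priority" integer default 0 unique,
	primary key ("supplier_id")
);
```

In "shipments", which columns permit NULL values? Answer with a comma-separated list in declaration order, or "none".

- shipment_id: UNIQUE does not imply NOT NULL → nullable.
- email: part of the PRIMARY KEY, which implies NOT NULL → not nullable.
- weight: declared NOT NULL → not nullable.
- country: CHECK does not forbid NULL (a CHECK constraint passes when its expression is NULL) → nullable.
- address: CHECK does not forbid NULL (a CHECK constraint passes when its expression is NULL) → nullable.
- title: no NOT NULL constraint applies → nullable.
- phone: declared NOT NULL → not nullable.
- barcode: part of the PRIMARY KEY, which implies NOT NULL → not nullable.
- code: DEFAULT only fills an omitted column; an explicit NULL is still allowed → nullable.
- city: declared NOT NULL → not nullable.

shipment_id, country, address, title, code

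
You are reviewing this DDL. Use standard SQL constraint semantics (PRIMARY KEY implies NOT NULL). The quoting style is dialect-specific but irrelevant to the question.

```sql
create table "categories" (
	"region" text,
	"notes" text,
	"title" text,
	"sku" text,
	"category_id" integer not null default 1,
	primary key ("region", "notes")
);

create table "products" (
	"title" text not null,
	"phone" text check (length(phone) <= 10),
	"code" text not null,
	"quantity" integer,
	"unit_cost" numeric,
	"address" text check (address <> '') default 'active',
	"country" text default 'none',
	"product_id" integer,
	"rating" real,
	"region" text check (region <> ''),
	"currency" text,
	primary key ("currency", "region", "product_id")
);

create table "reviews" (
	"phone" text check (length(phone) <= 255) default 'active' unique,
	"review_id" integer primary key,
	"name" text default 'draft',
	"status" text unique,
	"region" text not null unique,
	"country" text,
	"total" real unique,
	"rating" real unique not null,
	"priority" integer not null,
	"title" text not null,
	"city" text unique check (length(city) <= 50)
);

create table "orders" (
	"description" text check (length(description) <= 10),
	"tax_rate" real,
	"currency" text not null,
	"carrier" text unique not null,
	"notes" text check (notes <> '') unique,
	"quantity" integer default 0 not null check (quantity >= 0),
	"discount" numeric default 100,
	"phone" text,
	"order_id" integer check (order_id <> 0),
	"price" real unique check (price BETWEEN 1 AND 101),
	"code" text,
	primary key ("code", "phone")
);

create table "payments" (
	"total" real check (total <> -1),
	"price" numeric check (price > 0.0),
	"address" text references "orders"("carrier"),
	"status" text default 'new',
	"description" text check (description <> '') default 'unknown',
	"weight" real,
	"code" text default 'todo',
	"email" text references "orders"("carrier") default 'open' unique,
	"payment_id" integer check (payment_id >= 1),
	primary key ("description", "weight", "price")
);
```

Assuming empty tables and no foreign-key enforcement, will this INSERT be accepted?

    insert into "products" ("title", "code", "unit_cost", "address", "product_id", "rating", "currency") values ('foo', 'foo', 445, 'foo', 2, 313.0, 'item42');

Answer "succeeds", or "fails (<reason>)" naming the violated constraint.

region is omitted from the column list and has no DEFAULT, so it would receive NULL.
But region is part of the PRIMARY KEY (implied NOT NULL).

fails (NOT NULL on region)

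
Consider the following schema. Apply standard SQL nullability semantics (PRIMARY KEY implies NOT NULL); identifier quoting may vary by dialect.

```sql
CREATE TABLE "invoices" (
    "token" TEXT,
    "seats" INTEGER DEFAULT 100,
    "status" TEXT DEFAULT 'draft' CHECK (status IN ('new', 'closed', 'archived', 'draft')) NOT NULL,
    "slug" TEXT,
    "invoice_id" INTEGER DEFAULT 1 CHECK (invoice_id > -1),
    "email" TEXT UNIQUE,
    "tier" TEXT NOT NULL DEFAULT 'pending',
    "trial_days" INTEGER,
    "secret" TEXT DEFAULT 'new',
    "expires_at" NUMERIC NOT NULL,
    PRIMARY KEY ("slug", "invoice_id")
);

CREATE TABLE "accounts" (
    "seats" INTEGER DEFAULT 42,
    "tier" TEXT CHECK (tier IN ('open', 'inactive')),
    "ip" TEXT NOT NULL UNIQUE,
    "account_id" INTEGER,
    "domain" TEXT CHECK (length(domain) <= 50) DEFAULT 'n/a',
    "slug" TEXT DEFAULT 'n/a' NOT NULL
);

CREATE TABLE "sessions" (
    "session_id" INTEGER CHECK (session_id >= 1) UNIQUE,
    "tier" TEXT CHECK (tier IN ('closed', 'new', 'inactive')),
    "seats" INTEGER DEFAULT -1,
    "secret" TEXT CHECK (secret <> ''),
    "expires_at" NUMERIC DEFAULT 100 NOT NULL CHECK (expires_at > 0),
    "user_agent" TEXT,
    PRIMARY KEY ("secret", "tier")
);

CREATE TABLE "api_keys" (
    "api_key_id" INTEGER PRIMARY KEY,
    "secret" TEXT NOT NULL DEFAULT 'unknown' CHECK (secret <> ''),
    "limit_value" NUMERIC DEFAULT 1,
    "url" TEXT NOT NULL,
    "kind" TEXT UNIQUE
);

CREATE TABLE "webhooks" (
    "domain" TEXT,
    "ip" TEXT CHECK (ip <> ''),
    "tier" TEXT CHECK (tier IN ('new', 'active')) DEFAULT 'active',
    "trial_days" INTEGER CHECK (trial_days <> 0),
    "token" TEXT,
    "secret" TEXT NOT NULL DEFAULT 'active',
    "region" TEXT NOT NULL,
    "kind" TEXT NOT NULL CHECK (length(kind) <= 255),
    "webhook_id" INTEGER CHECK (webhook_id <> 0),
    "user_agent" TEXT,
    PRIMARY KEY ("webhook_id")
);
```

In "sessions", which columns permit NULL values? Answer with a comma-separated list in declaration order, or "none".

session_id, seats, user_agent

- session_id: CHECK does not forbid NULL (a CHECK constraint passes when its expression is NULL) → nullable.
- tier: part of the PRIMARY KEY, which implies NOT NULL → not nullable.
- seats: DEFAULT only fills an omitted column; an explicit NULL is still allowed → nullable.
- secret: part of the PRIMARY KEY, which implies NOT NULL → not nullable.
- expires_at: declared NOT NULL → not nullable.
- user_agent: no NOT NULL constraint applies → nullable.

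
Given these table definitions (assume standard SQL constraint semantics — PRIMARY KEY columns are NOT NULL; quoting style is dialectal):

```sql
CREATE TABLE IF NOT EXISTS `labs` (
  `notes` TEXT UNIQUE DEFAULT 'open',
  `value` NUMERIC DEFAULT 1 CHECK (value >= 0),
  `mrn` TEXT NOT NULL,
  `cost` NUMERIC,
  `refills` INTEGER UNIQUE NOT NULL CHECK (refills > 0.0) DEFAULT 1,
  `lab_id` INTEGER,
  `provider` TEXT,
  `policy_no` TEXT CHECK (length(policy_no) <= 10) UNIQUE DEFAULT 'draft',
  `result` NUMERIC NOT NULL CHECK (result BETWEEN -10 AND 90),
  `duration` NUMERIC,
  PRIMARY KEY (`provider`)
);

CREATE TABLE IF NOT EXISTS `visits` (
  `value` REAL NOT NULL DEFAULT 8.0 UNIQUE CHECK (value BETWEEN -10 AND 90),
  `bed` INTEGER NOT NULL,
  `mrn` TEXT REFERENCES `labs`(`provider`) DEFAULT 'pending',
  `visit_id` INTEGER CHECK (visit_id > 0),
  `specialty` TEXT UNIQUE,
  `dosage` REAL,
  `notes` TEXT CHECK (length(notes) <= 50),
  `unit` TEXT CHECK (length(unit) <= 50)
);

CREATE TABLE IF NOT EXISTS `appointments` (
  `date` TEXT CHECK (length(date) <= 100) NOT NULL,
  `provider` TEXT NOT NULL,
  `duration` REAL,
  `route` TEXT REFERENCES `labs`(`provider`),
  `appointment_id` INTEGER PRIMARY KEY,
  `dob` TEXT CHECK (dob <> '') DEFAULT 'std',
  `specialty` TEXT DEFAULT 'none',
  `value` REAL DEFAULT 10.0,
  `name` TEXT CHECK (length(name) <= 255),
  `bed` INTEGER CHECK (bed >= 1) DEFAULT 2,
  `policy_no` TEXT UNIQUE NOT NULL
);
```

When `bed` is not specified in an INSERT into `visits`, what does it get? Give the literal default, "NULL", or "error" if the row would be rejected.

bed has no DEFAULT clause.
Omitting it would insert NULL, but it is declared NOT NULL, so the INSERT fails.

error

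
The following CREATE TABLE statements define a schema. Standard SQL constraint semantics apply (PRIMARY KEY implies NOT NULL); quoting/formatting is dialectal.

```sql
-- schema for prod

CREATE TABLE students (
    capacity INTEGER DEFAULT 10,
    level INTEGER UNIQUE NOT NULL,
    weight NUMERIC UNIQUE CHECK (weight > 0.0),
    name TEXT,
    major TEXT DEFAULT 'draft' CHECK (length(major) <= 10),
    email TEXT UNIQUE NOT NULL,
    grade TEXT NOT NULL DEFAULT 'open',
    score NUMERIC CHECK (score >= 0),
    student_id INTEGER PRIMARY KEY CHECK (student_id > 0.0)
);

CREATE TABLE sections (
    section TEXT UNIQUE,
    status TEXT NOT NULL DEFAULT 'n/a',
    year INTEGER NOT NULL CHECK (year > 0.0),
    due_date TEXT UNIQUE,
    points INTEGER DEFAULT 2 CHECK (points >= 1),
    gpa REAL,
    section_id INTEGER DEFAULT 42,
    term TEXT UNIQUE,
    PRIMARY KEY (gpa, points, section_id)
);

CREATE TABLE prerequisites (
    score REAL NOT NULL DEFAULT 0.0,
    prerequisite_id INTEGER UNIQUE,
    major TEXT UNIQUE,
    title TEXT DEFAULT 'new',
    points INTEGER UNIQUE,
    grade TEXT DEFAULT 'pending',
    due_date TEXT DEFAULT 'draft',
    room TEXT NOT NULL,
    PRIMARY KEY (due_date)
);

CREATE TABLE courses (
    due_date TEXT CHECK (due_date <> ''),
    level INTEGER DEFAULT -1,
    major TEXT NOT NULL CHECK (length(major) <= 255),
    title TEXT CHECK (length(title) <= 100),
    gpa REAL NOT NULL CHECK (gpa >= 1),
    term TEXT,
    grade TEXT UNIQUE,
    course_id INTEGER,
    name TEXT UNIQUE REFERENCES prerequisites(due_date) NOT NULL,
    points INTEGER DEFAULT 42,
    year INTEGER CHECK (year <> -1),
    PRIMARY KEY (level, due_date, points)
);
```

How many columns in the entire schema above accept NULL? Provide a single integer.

18

students: 5 nullable (capacity, weight, name, major, score — PK (student_id) and explicit NOT NULL columns excluded).
sections: 3 nullable (section, due_date, term — PK (gpa, points, section_id) and explicit NOT NULL columns excluded).
prerequisites: 5 nullable (prerequisite_id, major, title, points, grade — PK (due_date) and explicit NOT NULL columns excluded).
courses: 5 nullable (title, term, grade, course_id, year — PK (level, due_date, points) and explicit NOT NULL columns excluded).
Total: 5 + 3 + 5 + 5 = 18.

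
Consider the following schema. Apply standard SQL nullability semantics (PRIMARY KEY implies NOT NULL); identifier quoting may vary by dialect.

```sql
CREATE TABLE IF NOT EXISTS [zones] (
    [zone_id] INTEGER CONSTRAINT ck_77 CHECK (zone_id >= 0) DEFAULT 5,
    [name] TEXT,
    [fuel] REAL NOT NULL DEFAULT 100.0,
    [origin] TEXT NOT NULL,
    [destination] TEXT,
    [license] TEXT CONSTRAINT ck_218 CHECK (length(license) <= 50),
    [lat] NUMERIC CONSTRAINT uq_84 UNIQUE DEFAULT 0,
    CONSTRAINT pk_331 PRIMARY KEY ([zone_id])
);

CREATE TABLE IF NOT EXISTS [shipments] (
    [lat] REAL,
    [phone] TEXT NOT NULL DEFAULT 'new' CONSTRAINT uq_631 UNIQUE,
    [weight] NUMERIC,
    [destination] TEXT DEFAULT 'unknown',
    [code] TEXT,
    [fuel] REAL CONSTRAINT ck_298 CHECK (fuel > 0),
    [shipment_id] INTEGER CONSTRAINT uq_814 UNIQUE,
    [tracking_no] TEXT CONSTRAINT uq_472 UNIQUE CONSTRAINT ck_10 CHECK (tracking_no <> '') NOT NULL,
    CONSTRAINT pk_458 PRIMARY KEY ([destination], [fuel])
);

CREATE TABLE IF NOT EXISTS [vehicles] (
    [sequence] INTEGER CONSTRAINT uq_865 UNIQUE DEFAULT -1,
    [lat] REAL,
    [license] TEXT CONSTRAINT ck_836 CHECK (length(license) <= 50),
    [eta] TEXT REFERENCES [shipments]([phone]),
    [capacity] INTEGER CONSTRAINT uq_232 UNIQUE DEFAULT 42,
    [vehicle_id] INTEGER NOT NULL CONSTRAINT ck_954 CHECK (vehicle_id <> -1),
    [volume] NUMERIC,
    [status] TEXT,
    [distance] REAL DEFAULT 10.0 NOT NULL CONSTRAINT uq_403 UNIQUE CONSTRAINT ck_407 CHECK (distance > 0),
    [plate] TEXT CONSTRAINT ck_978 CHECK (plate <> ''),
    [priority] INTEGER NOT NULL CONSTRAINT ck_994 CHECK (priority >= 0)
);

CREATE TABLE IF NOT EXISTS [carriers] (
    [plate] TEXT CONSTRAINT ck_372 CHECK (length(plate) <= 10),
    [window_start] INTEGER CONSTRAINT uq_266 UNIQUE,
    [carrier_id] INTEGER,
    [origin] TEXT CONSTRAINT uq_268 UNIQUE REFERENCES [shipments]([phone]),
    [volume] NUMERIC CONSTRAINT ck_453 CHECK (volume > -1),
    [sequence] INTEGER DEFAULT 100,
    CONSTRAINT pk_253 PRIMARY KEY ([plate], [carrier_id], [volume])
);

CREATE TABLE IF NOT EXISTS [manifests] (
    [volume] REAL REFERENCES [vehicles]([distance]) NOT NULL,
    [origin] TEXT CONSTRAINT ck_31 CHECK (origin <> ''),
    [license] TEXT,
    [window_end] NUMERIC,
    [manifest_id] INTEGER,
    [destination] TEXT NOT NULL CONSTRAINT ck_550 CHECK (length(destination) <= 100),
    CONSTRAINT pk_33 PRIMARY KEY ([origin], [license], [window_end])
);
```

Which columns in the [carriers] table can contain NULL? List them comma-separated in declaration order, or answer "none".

- plate: part of the PRIMARY KEY, which implies NOT NULL → not nullable.
- window_start: UNIQUE does not imply NOT NULL → nullable.
- carrier_id: part of the PRIMARY KEY, which implies NOT NULL → not nullable.
- origin: a foreign key column may be NULL unless separately constrained → nullable.
- volume: part of the PRIMARY KEY, which implies NOT NULL → not nullable.
- sequence: DEFAULT only fills an omitted column; an explicit NULL is still allowed → nullable.

window_start, origin, sequence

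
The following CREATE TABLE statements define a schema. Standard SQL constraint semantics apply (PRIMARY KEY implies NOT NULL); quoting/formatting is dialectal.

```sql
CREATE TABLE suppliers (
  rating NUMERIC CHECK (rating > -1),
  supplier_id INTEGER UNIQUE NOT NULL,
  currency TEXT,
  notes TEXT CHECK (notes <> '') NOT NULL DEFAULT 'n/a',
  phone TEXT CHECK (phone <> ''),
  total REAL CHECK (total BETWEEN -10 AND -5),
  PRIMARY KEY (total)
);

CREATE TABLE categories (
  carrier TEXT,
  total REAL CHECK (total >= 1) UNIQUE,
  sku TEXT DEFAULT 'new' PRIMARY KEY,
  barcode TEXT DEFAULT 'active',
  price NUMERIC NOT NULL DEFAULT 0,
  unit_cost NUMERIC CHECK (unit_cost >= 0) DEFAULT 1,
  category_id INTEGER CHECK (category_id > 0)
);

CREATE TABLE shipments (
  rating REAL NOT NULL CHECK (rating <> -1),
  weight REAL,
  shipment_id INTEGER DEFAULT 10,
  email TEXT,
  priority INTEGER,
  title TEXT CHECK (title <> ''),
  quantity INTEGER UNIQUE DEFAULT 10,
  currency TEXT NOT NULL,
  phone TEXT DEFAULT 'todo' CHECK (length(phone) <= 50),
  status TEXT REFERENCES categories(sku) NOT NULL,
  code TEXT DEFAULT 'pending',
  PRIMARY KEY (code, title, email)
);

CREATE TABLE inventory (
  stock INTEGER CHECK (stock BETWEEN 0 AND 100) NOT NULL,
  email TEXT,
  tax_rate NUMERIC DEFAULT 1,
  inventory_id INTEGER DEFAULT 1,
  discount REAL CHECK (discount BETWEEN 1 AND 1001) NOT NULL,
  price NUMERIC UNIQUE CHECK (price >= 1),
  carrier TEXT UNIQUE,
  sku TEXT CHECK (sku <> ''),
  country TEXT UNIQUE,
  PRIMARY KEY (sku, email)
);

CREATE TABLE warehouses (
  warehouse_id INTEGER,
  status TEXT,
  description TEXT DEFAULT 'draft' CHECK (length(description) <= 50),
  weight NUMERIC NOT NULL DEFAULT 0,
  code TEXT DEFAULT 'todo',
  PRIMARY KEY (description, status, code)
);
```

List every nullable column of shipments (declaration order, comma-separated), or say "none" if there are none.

- rating: declared NOT NULL → not nullable.
- weight: no NOT NULL constraint applies → nullable.
- shipment_id: DEFAULT only fills an omitted column; an explicit NULL is still allowed → nullable.
- email: part of the PRIMARY KEY, which implies NOT NULL → not nullable.
- priority: no NOT NULL constraint applies → nullable.
- title: part of the PRIMARY KEY, which implies NOT NULL → not nullable.
- quantity: UNIQUE does not imply NOT NULL → nullable.
- currency: declared NOT NULL → not nullable.
- phone: CHECK does not forbid NULL (a CHECK constraint passes when its expression is NULL) → nullable.
- status: declared NOT NULL → not nullable.
- code: part of the PRIMARY KEY, which implies NOT NULL → not nullable.

weight, shipment_id, priority, quantity, phone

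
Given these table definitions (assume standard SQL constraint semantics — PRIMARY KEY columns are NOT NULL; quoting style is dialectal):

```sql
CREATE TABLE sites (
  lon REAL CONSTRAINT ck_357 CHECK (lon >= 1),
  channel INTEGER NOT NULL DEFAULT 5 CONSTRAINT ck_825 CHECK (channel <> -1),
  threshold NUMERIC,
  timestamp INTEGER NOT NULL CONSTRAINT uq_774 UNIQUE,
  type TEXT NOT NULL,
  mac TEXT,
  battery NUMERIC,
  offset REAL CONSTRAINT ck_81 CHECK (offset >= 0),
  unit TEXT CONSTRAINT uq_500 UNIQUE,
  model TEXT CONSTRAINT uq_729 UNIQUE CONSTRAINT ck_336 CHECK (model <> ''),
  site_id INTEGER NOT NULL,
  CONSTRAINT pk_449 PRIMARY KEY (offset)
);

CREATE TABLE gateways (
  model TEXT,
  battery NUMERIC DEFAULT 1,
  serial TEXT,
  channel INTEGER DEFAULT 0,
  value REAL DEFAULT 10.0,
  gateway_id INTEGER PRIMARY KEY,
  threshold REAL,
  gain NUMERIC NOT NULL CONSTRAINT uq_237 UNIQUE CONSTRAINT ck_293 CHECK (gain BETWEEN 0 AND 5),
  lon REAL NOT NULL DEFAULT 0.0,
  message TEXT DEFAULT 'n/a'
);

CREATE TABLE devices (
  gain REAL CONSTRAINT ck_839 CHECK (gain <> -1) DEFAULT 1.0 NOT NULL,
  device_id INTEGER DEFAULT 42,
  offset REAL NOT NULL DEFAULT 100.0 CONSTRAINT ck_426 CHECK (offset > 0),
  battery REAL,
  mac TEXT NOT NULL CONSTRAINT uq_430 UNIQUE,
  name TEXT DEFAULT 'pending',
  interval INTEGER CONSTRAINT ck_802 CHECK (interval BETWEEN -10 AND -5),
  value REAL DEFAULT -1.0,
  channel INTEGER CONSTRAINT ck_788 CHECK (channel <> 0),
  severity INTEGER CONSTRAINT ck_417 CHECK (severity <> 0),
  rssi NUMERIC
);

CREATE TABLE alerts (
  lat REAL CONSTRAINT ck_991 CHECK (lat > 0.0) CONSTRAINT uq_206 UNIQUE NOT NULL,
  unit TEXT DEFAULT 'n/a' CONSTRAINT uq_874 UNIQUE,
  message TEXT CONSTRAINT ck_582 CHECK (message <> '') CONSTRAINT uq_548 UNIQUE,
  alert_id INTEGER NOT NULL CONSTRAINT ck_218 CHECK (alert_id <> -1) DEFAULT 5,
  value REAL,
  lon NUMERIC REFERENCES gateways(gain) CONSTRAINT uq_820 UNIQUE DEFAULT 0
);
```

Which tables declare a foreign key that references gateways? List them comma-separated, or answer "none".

- alerts.lon references gateways(gain).

alerts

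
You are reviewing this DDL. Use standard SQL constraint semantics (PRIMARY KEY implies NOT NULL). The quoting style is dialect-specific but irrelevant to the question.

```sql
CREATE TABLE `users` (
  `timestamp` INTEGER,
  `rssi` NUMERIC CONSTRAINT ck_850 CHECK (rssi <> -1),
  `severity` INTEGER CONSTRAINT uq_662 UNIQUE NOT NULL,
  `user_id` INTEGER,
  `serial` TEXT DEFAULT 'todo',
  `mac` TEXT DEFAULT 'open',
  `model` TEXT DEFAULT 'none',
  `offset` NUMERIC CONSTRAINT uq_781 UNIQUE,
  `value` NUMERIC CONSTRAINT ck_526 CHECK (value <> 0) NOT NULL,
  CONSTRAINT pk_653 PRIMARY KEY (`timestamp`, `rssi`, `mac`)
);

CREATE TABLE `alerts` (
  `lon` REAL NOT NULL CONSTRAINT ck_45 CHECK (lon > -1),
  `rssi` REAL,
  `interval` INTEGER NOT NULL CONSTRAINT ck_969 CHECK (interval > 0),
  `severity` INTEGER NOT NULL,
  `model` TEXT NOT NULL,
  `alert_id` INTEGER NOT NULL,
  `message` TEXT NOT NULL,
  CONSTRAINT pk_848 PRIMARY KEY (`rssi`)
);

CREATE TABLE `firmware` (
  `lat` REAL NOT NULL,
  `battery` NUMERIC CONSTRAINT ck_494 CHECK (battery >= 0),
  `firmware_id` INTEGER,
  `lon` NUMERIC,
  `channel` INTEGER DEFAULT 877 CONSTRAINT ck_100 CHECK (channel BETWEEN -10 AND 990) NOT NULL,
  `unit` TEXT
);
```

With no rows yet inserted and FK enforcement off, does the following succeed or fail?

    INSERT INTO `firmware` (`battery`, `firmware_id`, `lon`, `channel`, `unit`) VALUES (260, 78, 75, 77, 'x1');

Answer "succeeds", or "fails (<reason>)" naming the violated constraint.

lat is omitted from the column list and has no DEFAULT, so it would receive NULL.
But lat is declared NOT NULL.

fails (NOT NULL on lat)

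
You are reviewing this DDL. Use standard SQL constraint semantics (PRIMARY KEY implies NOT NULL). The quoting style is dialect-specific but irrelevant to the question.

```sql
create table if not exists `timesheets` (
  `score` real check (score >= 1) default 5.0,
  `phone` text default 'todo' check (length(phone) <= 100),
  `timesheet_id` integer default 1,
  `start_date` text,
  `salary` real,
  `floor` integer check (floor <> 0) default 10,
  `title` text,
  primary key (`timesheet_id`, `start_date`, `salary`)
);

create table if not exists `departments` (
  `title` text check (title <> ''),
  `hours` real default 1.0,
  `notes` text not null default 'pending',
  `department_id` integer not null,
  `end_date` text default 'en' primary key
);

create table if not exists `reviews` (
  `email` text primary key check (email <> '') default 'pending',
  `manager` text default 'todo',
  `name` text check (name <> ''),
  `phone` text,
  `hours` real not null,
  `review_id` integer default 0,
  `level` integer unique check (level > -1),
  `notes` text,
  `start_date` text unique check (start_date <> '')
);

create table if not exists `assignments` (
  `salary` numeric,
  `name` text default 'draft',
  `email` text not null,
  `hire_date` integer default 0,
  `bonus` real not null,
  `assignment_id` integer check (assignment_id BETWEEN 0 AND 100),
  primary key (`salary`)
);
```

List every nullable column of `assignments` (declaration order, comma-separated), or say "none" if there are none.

- salary: part of the PRIMARY KEY, which implies NOT NULL → not nullable.
- name: DEFAULT only fills an omitted column; an explicit NULL is still allowed → nullable.
- email: declared NOT NULL → not nullable.
- hire_date: DEFAULT only fills an omitted column; an explicit NULL is still allowed → nullable.
- bonus: declared NOT NULL → not nullable.
- assignment_id: CHECK does not forbid NULL (a CHECK constraint passes when its expression is NULL) → nullable.

name, hire_date, assignment_id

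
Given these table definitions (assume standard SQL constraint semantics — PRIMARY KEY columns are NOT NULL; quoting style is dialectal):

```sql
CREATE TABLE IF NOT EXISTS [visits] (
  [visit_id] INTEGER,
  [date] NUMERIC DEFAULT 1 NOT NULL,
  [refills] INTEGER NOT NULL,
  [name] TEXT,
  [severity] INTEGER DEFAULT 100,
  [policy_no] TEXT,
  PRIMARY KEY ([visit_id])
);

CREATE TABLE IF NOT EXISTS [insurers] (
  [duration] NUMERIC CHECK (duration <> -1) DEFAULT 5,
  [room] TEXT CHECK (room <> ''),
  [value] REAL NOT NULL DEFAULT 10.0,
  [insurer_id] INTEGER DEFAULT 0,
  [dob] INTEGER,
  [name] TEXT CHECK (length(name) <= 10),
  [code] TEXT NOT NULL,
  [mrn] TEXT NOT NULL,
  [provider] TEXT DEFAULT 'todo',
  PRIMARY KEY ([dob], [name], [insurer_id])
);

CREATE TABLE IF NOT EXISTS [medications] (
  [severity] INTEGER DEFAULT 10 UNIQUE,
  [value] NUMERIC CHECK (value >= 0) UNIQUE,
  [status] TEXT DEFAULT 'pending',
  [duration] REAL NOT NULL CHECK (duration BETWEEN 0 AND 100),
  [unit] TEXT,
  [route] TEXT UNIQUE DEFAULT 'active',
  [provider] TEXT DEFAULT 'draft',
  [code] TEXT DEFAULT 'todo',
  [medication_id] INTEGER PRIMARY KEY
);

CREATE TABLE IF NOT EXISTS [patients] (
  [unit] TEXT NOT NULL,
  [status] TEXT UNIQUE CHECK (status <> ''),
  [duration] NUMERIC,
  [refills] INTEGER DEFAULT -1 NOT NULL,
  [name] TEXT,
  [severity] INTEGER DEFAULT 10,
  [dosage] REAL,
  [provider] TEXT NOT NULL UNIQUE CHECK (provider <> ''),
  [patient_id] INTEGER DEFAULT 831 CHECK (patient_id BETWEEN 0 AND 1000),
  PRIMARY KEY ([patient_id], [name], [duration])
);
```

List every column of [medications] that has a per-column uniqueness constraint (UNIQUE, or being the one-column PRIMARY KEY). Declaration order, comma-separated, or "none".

severity, value, route, medication_id

- severity: declared UNIQUE → unique.
- value: declared UNIQUE → unique.
- status: no UNIQUE or single-column PK constraint.
- duration: no UNIQUE or single-column PK constraint.
- unit: no UNIQUE or single-column PK constraint.
- route: declared UNIQUE → unique.
- provider: no UNIQUE or single-column PK constraint.
- code: no UNIQUE or single-column PK constraint.
- medication_id: single-column PRIMARY KEY → unique.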